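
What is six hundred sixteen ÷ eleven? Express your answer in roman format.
Convert six hundred sixteen (English words) → 6×100 + 16 = 616 (decimal)
Convert eleven (English words) → 11 (decimal)
Compute 616 ÷ 11 = 56
Convert 56 (decimal) → 56 = 50 + 5 + 1 → LVI (Roman numeral)
LVI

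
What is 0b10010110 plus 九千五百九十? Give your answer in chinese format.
Convert 0b10010110 (binary) → 128 + 16 + 4 + 2 = 150 (decimal)
Convert 九千五百九十 (Chinese numeral) → 9×1000 + 5×100 + 9×10 = 9590 (decimal)
Compute 150 + 9590 = 9740
Convert 9740 (decimal) → 9740 = 9×1000 + 7×100 + 4×10 → 九千七百四十 (Chinese numeral)
九千七百四十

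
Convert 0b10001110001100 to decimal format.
Convert 0b10001110001100 (binary) → 8192 + 512 + 256 + 128 + 8 + 4 = 9100 (decimal)
9100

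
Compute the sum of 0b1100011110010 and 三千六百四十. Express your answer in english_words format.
Convert 0b1100011110010 (binary) → 4096 + 2048 + 128 + 64 + 32 + 16 + 2 = 6386 (decimal)
Convert 三千六百四十 (Chinese numeral) → 3×1000 + 6×100 + 4×10 = 3640 (decimal)
Compute 6386 + 3640 = 10026
Convert 10026 (decimal) → 10026 = 10×1000 + 26 → ten thousand twenty-six (English words)
ten thousand twenty-six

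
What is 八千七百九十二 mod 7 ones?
Convert 八千七百九十二 (Chinese numeral) → 8×1000 + 7×100 + 9×10 + 2 = 8792 (decimal)
Convert 7 ones (place-value notation) → 7 (decimal)
Compute 8792 mod 7 = 0
0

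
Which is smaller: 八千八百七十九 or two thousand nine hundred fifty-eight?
Convert 八千八百七十九 (Chinese numeral) → 8×1000 + 8×100 + 7×10 + 9 = 8879 (decimal)
Convert two thousand nine hundred fifty-eight (English words) → 2×1000 + 9×100 + 58 = 2958 (decimal)
Compare 8879 vs 2958: smaller = 2958
2958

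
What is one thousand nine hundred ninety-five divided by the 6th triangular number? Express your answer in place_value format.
Convert one thousand nine hundred ninety-five (English words) → 1×1000 + 9×100 + 95 = 1995 (decimal)
Convert the 6th triangular number (triangular index) → 6×7/2 = 21 (decimal)
Compute 1995 ÷ 21 = 95
Convert 95 (decimal) → 95 = 9×10 + 5 → 9 tens, 5 ones (place-value notation)
9 tens, 5 ones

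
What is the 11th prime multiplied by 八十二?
Convert the 11th prime (prime index) → 31 (decimal)
Convert 八十二 (Chinese numeral) → 8×10 + 2 = 82 (decimal)
Compute 31 × 82 = 2542
2542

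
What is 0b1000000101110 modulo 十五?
Convert 0b1000000101110 (binary) → 4096 + 32 + 8 + 4 + 2 = 4142 (decimal)
Convert 十五 (Chinese numeral) → 1×10 + 5 = 15 (decimal)
Compute 4142 mod 15 = 2
2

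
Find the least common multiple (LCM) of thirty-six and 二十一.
Convert thirty-six (English words) → 36 (decimal)
Convert 二十一 (Chinese numeral) → 2×10 + 1 = 21 (decimal)
Compute lcm(36, 21) = 252
252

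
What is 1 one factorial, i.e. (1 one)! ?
Convert 1 one (place-value notation) → 1 (decimal)
Compute 1! = 1
1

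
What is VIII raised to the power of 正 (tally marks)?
Convert VIII (Roman numeral) → 5 + 1 + 1 + 1 = 8 (decimal)
Convert 正 (tally marks) → 5 (decimal)
Compute 8 ^ 5 = 32768
32768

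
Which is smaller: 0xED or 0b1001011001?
Convert 0xED (hexadecimal) → 14×16 + 13 = 237 (decimal)
Convert 0b1001011001 (binary) → 512 + 64 + 16 + 8 + 1 = 601 (decimal)
Compare 237 vs 601: smaller = 237
237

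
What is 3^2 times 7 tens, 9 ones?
Convert 3^2 (power) → 9 (decimal)
Convert 7 tens, 9 ones (place-value notation) → 7×10 + 9 = 79 (decimal)
Compute 9 × 79 = 711
711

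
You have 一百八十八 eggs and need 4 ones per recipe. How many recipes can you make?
Convert 一百八十八 (Chinese numeral) → 1×100 + 8×10 + 8 = 188 (decimal)
Convert 4 ones (place-value notation) → 4 (decimal)
Compute 188 ÷ 4 = 47
47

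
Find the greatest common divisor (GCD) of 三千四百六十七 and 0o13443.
Convert 三千四百六十七 (Chinese numeral) → 3×1000 + 4×100 + 6×10 + 7 = 3467 (decimal)
Convert 0o13443 (octal) → 1×4096 + 3×512 + 4×64 + 4×8 + 3 = 5923 (decimal)
Compute gcd(3467, 5923) = 1
1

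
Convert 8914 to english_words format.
Convert 8914 (decimal) → 8914 = 8×1000 + 9×100 + 14 → eight thousand nine hundred fourteen (English words)
eight thousand nine hundred fourteen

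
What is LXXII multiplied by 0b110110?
Convert LXXII (Roman numeral) → 50 + 10 + 10 + 1 + 1 = 72 (decimal)
Convert 0b110110 (binary) → 32 + 16 + 4 + 2 = 54 (decimal)
Compute 72 × 54 = 3888
3888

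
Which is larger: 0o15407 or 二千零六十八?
Convert 0o15407 (octal) → 1×4096 + 5×512 + 4×64 + 7 = 6919 (decimal)
Convert 二千零六十八 (Chinese numeral) → 2×1000 + 6×10 + 8 = 2068 (decimal)
Compare 6919 vs 2068: larger = 6919
6919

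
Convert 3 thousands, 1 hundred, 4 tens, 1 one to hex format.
Convert 3 thousands, 1 hundred, 4 tens, 1 one (place-value notation) → 3×1000 + 1×100 + 4×10 + 1 = 3141 (decimal)
Convert 3141 (decimal) → 3141 = 12×256 + 4×16 + 5 → 0xC45 (hexadecimal)
0xC45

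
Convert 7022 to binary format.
Convert 7022 (decimal) → 7022 = 4096 + 2048 + 512 + 256 + 64 + 32 + 8 + 4 + 2 → 0b1101101101110 (binary)
0b1101101101110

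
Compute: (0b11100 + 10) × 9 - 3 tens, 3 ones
Convert 0b11100 (binary) → 16 + 8 + 4 = 28 (decimal)
Convert 3 tens, 3 ones (place-value notation) → 3×10 + 3 = 33 (decimal)
Expression in decimal: (28 + 10) × 9 - 33
Parentheses first: 28 + 10 = 38
Multiply: 38 × 9 = 342
Subtract: 342 - 33 = 309
309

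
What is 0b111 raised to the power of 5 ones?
Convert 0b111 (binary) → 4 + 2 + 1 = 7 (decimal)
Convert 5 ones (place-value notation) → 5 (decimal)
Compute 7 ^ 5 = 16807
16807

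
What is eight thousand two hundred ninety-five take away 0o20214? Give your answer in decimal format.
Convert eight thousand two hundred ninety-five (English words) → 8×1000 + 2×100 + 95 = 8295 (decimal)
Convert 0o20214 (octal) → 2×4096 + 2×64 + 1×8 + 4 = 8332 (decimal)
Compute 8295 - 8332 = -37
-37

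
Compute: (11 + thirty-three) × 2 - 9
Convert thirty-three (English words) → 33 (decimal)
Expression in decimal: (11 + 33) × 2 - 9
Parentheses first: 11 + 33 = 44
Multiply: 44 × 2 = 88
Subtract: 88 - 9 = 79
79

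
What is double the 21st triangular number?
The 21st triangular number = 21×22/2 = 231
Compute 231 × 2 = 462
462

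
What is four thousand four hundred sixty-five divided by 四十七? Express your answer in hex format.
Convert four thousand four hundred sixty-five (English words) → 4×1000 + 4×100 + 65 = 4465 (decimal)
Convert 四十七 (Chinese numeral) → 4×10 + 7 = 47 (decimal)
Compute 4465 ÷ 47 = 95
Convert 95 (decimal) → 95 = 5×16 + 15 → 0x5F (hexadecimal)
0x5F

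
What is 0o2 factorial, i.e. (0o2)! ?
Convert 0o2 (octal) → 2 (decimal)
Compute 2! = 2
2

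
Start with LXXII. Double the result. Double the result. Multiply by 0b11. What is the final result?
Convert LXXII (Roman numeral) → 50 + 10 + 10 + 1 + 1 = 72 (decimal)
Start: 72
72 × 2 = 144
144 × 2 = 288
Convert 0b11 (binary) → 2 + 1 = 3 (decimal)
288 × 3 = 864
864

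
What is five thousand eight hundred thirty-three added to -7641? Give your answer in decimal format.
Convert five thousand eight hundred thirty-three (English words) → 5×1000 + 8×100 + 33 = 5833 (decimal)
Compute 5833 + -7641 = -1808
-1808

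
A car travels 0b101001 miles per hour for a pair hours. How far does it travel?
Convert 0b101001 (binary) → 32 + 8 + 1 = 41 (decimal)
Convert a pair (colloquial) → 2 (decimal)
Compute 41 × 2 = 82
82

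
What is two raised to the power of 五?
Convert two (English words) → 2 (decimal)
Convert 五 (Chinese numeral) → 5 (decimal)
Compute 2 ^ 5 = 32
32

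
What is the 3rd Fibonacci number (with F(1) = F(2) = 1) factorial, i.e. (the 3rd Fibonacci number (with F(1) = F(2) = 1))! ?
Convert the 3rd Fibonacci number (with F(1) = F(2) = 1) (Fibonacci index) → 1, 1, 2 → 2 (decimal)
Compute 2! = 2
2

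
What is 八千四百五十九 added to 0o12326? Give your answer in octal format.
Convert 八千四百五十九 (Chinese numeral) → 8×1000 + 4×100 + 5×10 + 9 = 8459 (decimal)
Convert 0o12326 (octal) → 1×4096 + 2×512 + 3×64 + 2×8 + 6 = 5334 (decimal)
Compute 8459 + 5334 = 13793
Convert 13793 (decimal) → 13793 = 3×4096 + 2×512 + 7×64 + 4×8 + 1 → 0o32741 (octal)
0o32741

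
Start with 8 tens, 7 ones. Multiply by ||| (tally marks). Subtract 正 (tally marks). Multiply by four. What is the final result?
Convert 8 tens, 7 ones (place-value notation) → 8×10 + 7 = 87 (decimal)
Start: 87
Convert ||| (tally marks) → 3 (decimal)
87 × 3 = 261
Convert 正 (tally marks) → 5 (decimal)
261 - 5 = 256
Convert four (English words) → 4 (decimal)
256 × 4 = 1024
1024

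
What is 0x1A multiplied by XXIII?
Convert 0x1A (hexadecimal) → 1×16 + 10 = 26 (decimal)
Convert XXIII (Roman numeral) → 10 + 10 + 1 + 1 + 1 = 23 (decimal)
Compute 26 × 23 = 598
598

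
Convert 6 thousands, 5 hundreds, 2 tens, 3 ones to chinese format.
Convert 6 thousands, 5 hundreds, 2 tens, 3 ones (place-value notation) → 6×1000 + 5×100 + 2×10 + 3 = 6523 (decimal)
Convert 6523 (decimal) → 6523 = 6×1000 + 5×100 + 2×10 + 3 → 六千五百二十三 (Chinese numeral)
六千五百二十三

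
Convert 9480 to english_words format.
Convert 9480 (decimal) → 9480 = 9×1000 + 4×100 + 80 → nine thousand four hundred eighty (English words)
nine thousand four hundred eighty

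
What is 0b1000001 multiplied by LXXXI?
Convert 0b1000001 (binary) → 64 + 1 = 65 (decimal)
Convert LXXXI (Roman numeral) → 50 + 10 + 10 + 10 + 1 = 81 (decimal)
Compute 65 × 81 = 5265
5265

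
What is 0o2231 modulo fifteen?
Convert 0o2231 (octal) → 2×512 + 2×64 + 3×8 + 1 = 1177 (decimal)
Convert fifteen (English words) → 15 (decimal)
Compute 1177 mod 15 = 7
7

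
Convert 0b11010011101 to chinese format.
Convert 0b11010011101 (binary) → 1024 + 512 + 128 + 16 + 8 + 4 + 1 = 1693 (decimal)
Convert 1693 (decimal) → 1693 = 1×1000 + 6×100 + 9×10 + 3 → 一千六百九十三 (Chinese numeral)
一千六百九十三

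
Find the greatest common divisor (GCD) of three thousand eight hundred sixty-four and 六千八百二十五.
Convert three thousand eight hundred sixty-four (English words) → 3×1000 + 8×100 + 64 = 3864 (decimal)
Convert 六千八百二十五 (Chinese numeral) → 6×1000 + 8×100 + 2×10 + 5 = 6825 (decimal)
Compute gcd(3864, 6825) = 21
21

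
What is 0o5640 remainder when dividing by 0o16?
Convert 0o5640 (octal) → 5×512 + 6×64 + 4×8 = 2976 (decimal)
Convert 0o16 (octal) → 1×8 + 6 = 14 (decimal)
Compute 2976 mod 14 = 8
8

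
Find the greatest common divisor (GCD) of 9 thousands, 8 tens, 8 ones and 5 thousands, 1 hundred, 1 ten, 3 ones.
Convert 9 thousands, 8 tens, 8 ones (place-value notation) → 9×1000 + 8×10 + 8 = 9088 (decimal)
Convert 5 thousands, 1 hundred, 1 ten, 3 ones (place-value notation) → 5×1000 + 1×100 + 1×10 + 3 = 5113 (decimal)
Compute gcd(9088, 5113) = 1
1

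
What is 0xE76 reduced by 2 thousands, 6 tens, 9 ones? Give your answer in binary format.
Convert 0xE76 (hexadecimal) → 14×256 + 7×16 + 6 = 3702 (decimal)
Convert 2 thousands, 6 tens, 9 ones (place-value notation) → 2×1000 + 6×10 + 9 = 2069 (decimal)
Compute 3702 - 2069 = 1633
Convert 1633 (decimal) → 1633 = 1024 + 512 + 64 + 32 + 1 → 0b11001100001 (binary)
0b11001100001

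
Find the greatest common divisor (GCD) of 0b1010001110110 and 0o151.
Convert 0b1010001110110 (binary) → 4096 + 1024 + 64 + 32 + 16 + 4 + 2 = 5238 (decimal)
Convert 0o151 (octal) → 1×64 + 5×8 + 1 = 105 (decimal)
Compute gcd(5238, 105) = 3
3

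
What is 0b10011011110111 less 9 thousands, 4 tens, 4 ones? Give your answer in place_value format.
Convert 0b10011011110111 (binary) → 8192 + 1024 + 512 + 128 + 64 + 32 + 16 + 4 + 2 + 1 = 9975 (decimal)
Convert 9 thousands, 4 tens, 4 ones (place-value notation) → 9×1000 + 4×10 + 4 = 9044 (decimal)
Compute 9975 - 9044 = 931
Convert 931 (decimal) → 931 = 9×100 + 3×10 + 1 → 9 hundreds, 3 tens, 1 one (place-value notation)
9 hundreds, 3 tens, 1 one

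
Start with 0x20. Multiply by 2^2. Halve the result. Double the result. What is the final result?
Convert 0x20 (hexadecimal) → 2×16 = 32 (decimal)
Start: 32
Convert 2^2 (power) → 4 (decimal)
32 × 4 = 128
128 ÷ 2 = 64
64 × 2 = 128
128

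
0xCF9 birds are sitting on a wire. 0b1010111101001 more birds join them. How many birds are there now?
Convert 0xCF9 (hexadecimal) → 12×256 + 15×16 + 9 = 3321 (decimal)
Convert 0b1010111101001 (binary) → 4096 + 1024 + 256 + 128 + 64 + 32 + 8 + 1 = 5609 (decimal)
Compute 3321 + 5609 = 8930
8930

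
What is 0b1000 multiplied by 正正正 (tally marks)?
Convert 0b1000 (binary) → 8 (decimal)
Convert 正正正 (tally marks) → 5 + 5 + 5 = 15 (decimal)
Compute 8 × 15 = 120
120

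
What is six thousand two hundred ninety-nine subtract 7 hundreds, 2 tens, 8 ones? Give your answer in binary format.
Convert six thousand two hundred ninety-nine (English words) → 6×1000 + 2×100 + 99 = 6299 (decimal)
Convert 7 hundreds, 2 tens, 8 ones (place-value notation) → 7×100 + 2×10 + 8 = 728 (decimal)
Compute 6299 - 728 = 5571
Convert 5571 (decimal) → 5571 = 4096 + 1024 + 256 + 128 + 64 + 2 + 1 → 0b1010111000011 (binary)
0b1010111000011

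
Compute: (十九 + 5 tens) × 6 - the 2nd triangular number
Convert 十九 (Chinese numeral) → 1×10 + 9 = 19 (decimal)
Convert 5 tens (place-value notation) → 5×10 = 50 (decimal)
Convert the 2nd triangular number (triangular index) → 2×3/2 = 3 (decimal)
Expression in decimal: (19 + 50) × 6 - 3
Parentheses first: 19 + 50 = 69
Multiply: 69 × 6 = 414
Subtract: 414 - 3 = 411
411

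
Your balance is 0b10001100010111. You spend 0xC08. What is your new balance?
Convert 0b10001100010111 (binary) → 8192 + 512 + 256 + 16 + 4 + 2 + 1 = 8983 (decimal)
Convert 0xC08 (hexadecimal) → 12×256 + 8 = 3080 (decimal)
Compute 8983 - 3080 = 5903
5903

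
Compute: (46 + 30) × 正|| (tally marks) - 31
Convert 正|| (tally marks) → 5 + 2 = 7 (decimal)
Expression in decimal: (46 + 30) × 7 - 31
Parentheses first: 46 + 30 = 76
Multiply: 76 × 7 = 532
Subtract: 532 - 31 = 501
501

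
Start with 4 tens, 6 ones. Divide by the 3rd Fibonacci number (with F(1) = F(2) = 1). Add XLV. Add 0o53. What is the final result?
Convert 4 tens, 6 ones (place-value notation) → 4×10 + 6 = 46 (decimal)
Start: 46
Convert the 3rd Fibonacci number (with F(1) = F(2) = 1) (Fibonacci index) → 1, 1, 2 → 2 (decimal)
46 ÷ 2 = 23
Convert XLV (Roman numeral) → 40 + 5 = 45 (decimal)
23 + 45 = 68
Convert 0o53 (octal) → 5×8 + 3 = 43 (decimal)
68 + 43 = 111
111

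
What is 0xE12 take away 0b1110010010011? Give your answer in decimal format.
Convert 0xE12 (hexadecimal) → 14×256 + 1×16 + 2 = 3602 (decimal)
Convert 0b1110010010011 (binary) → 4096 + 2048 + 1024 + 128 + 16 + 2 + 1 = 7315 (decimal)
Compute 3602 - 7315 = -3713
-3713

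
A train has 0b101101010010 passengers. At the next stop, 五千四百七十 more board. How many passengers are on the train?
Convert 0b101101010010 (binary) → 2048 + 512 + 256 + 64 + 16 + 2 = 2898 (decimal)
Convert 五千四百七十 (Chinese numeral) → 5×1000 + 4×100 + 7×10 = 5470 (decimal)
Compute 2898 + 5470 = 8368
8368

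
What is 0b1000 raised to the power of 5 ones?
Convert 0b1000 (binary) → 8 (decimal)
Convert 5 ones (place-value notation) → 5 (decimal)
Compute 8 ^ 5 = 32768
32768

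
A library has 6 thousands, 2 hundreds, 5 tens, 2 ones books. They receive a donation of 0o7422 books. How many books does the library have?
Convert 6 thousands, 2 hundreds, 5 tens, 2 ones (place-value notation) → 6×1000 + 2×100 + 5×10 + 2 = 6252 (decimal)
Convert 0o7422 (octal) → 7×512 + 4×64 + 2×8 + 2 = 3858 (decimal)
Compute 6252 + 3858 = 10110
10110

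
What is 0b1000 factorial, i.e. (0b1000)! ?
Convert 0b1000 (binary) → 8 (decimal)
Compute 8! = 40320
40320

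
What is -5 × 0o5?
Convert 0o5 (octal) → 5 (decimal)
Compute -5 × 5 = -25
-25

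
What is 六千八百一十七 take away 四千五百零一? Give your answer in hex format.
Convert 六千八百一十七 (Chinese numeral) → 6×1000 + 8×100 + 1×10 + 7 = 6817 (decimal)
Convert 四千五百零一 (Chinese numeral) → 4×1000 + 5×100 + 1 = 4501 (decimal)
Compute 6817 - 4501 = 2316
Convert 2316 (decimal) → 2316 = 9×256 + 12 → 0x90C (hexadecimal)
0x90C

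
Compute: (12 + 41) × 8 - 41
Parentheses first: 12 + 41 = 53
Multiply: 53 × 8 = 424
Subtract: 424 - 41 = 383
383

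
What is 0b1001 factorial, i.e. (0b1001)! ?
Convert 0b1001 (binary) → 8 + 1 = 9 (decimal)
Compute 9! = 362880
362880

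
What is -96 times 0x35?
Convert 0x35 (hexadecimal) → 3×16 + 5 = 53 (decimal)
Compute -96 × 53 = -5088
-5088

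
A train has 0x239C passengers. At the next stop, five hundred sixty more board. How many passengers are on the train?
Convert 0x239C (hexadecimal) → 2×4096 + 3×256 + 9×16 + 12 = 9116 (decimal)
Convert five hundred sixty (English words) → 5×100 + 60 = 560 (decimal)
Compute 9116 + 560 = 9676
9676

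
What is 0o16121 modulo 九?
Convert 0o16121 (octal) → 1×4096 + 6×512 + 1×64 + 2×8 + 1 = 7249 (decimal)
Convert 九 (Chinese numeral) → 9 (decimal)
Compute 7249 mod 9 = 4
4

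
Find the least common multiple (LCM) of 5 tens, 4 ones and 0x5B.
Convert 5 tens, 4 ones (place-value notation) → 5×10 + 4 = 54 (decimal)
Convert 0x5B (hexadecimal) → 5×16 + 11 = 91 (decimal)
Compute lcm(54, 91) = 4914
4914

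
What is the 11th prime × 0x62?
Convert the 11th prime (prime index) → 31 (decimal)
Convert 0x62 (hexadecimal) → 6×16 + 2 = 98 (decimal)
Compute 31 × 98 = 3038
3038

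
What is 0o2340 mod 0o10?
Convert 0o2340 (octal) → 2×512 + 3×64 + 4×8 = 1248 (decimal)
Convert 0o10 (octal) → 1×8 = 8 (decimal)
Compute 1248 mod 8 = 0
0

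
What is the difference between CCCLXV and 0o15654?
Convert CCCLXV (Roman numeral) → 100 + 100 + 100 + 50 + 10 + 5 = 365 (decimal)
Convert 0o15654 (octal) → 1×4096 + 5×512 + 6×64 + 5×8 + 4 = 7084 (decimal)
Difference: |365 - 7084| = 6719
6719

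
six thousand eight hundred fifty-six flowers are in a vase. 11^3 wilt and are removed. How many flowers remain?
Convert six thousand eight hundred fifty-six (English words) → 6×1000 + 8×100 + 56 = 6856 (decimal)
Convert 11^3 (power) → 1331 (decimal)
Compute 6856 - 1331 = 5525
5525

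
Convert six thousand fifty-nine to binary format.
Convert six thousand fifty-nine (English words) → 6×1000 + 59 = 6059 (decimal)
Convert 6059 (decimal) → 6059 = 4096 + 1024 + 512 + 256 + 128 + 32 + 8 + 2 + 1 → 0b1011110101011 (binary)
0b1011110101011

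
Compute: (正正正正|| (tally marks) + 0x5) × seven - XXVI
Convert 正正正正|| (tally marks) → 5 + 5 + 5 + 5 + 2 = 22 (decimal)
Convert 0x5 (hexadecimal) → 5 (decimal)
Convert seven (English words) → 7 (decimal)
Convert XXVI (Roman numeral) → 10 + 10 + 5 + 1 = 26 (decimal)
Expression in decimal: (22 + 5) × 7 - 26
Parentheses first: 22 + 5 = 27
Multiply: 27 × 7 = 189
Subtract: 189 - 26 = 163
163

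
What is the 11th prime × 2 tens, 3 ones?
Convert the 11th prime (prime index) → 31 (decimal)
Convert 2 tens, 3 ones (place-value notation) → 2×10 + 3 = 23 (decimal)
Compute 31 × 23 = 713
713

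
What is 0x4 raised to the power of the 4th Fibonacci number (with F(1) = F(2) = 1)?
Convert 0x4 (hexadecimal) → 4 (decimal)
Convert the 4th Fibonacci number (with F(1) = F(2) = 1) (Fibonacci index) → 1, 1, 2, 3 → 3 (decimal)
Compute 4 ^ 3 = 64
64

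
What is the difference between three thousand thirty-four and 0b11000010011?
Convert three thousand thirty-four (English words) → 3×1000 + 34 = 3034 (decimal)
Convert 0b11000010011 (binary) → 1024 + 512 + 16 + 2 + 1 = 1555 (decimal)
Difference: |3034 - 1555| = 1479
1479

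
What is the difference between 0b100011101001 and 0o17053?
Convert 0b100011101001 (binary) → 2048 + 128 + 64 + 32 + 8 + 1 = 2281 (decimal)
Convert 0o17053 (octal) → 1×4096 + 7×512 + 5×8 + 3 = 7723 (decimal)
Difference: |2281 - 7723| = 5442
5442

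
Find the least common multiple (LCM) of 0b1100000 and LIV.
Convert 0b1100000 (binary) → 64 + 32 = 96 (decimal)
Convert LIV (Roman numeral) → 50 + 4 = 54 (decimal)
Compute lcm(96, 54) = 864
864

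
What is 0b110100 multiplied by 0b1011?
Convert 0b110100 (binary) → 32 + 16 + 4 = 52 (decimal)
Convert 0b1011 (binary) → 8 + 2 + 1 = 11 (decimal)
Compute 52 × 11 = 572
572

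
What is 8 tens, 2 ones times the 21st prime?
Convert 8 tens, 2 ones (place-value notation) → 8×10 + 2 = 82 (decimal)
Convert the 21st prime (prime index) → 73 (decimal)
Compute 82 × 73 = 5986
5986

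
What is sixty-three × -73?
Convert sixty-three (English words) → 63 (decimal)
Compute 63 × -73 = -4599
-4599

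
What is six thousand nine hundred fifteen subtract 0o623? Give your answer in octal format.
Convert six thousand nine hundred fifteen (English words) → 6×1000 + 9×100 + 15 = 6915 (decimal)
Convert 0o623 (octal) → 6×64 + 2×8 + 3 = 403 (decimal)
Compute 6915 - 403 = 6512
Convert 6512 (decimal) → 6512 = 1×4096 + 4×512 + 5×64 + 6×8 → 0o14560 (octal)
0o14560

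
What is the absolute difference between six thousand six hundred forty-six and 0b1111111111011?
Convert six thousand six hundred forty-six (English words) → 6×1000 + 6×100 + 46 = 6646 (decimal)
Convert 0b1111111111011 (binary) → 4096 + 2048 + 1024 + 512 + 256 + 128 + 64 + 32 + 16 + 8 + 2 + 1 = 8187 (decimal)
Compute |6646 - 8187| = 1541
1541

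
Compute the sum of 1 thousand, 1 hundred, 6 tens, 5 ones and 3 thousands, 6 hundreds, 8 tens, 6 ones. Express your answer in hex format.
Convert 1 thousand, 1 hundred, 6 tens, 5 ones (place-value notation) → 1×1000 + 1×100 + 6×10 + 5 = 1165 (decimal)
Convert 3 thousands, 6 hundreds, 8 tens, 6 ones (place-value notation) → 3×1000 + 6×100 + 8×10 + 6 = 3686 (decimal)
Compute 1165 + 3686 = 4851
Convert 4851 (decimal) → 4851 = 1×4096 + 2×256 + 15×16 + 3 → 0x12F3 (hexadecimal)
0x12F3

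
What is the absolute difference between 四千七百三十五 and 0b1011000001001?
Convert 四千七百三十五 (Chinese numeral) → 4×1000 + 7×100 + 3×10 + 5 = 4735 (decimal)
Convert 0b1011000001001 (binary) → 4096 + 1024 + 512 + 8 + 1 = 5641 (decimal)
Compute |4735 - 5641| = 906
906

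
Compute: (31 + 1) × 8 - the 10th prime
Convert the 10th prime (prime index) → 29 (decimal)
Expression in decimal: (31 + 1) × 8 - 29
Parentheses first: 31 + 1 = 32
Multiply: 32 × 8 = 256
Subtract: 256 - 29 = 227
227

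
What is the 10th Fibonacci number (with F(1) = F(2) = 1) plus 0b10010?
The 10th Fibonacci number (with F(1) = F(2) = 1): 1, 1, 2, 3, 5, 8, 13, 21, 34, 55 → 55
Convert 0b10010 (binary) → 16 + 2 = 18 (decimal)
Compute 55 + 18 = 73
73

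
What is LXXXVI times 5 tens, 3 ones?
Convert LXXXVI (Roman numeral) → 50 + 10 + 10 + 10 + 5 + 1 = 86 (decimal)
Convert 5 tens, 3 ones (place-value notation) → 5×10 + 3 = 53 (decimal)
Compute 86 × 53 = 4558
4558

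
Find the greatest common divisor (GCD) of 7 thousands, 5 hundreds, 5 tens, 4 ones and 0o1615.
Convert 7 thousands, 5 hundreds, 5 tens, 4 ones (place-value notation) → 7×1000 + 5×100 + 5×10 + 4 = 7554 (decimal)
Convert 0o1615 (octal) → 1×512 + 6×64 + 1×8 + 5 = 909 (decimal)
Compute gcd(7554, 909) = 3
3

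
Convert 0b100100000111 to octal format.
Convert 0b100100000111 (binary) → 2048 + 256 + 4 + 2 + 1 = 2311 (decimal)
Convert 2311 (decimal) → 2311 = 4×512 + 4×64 + 7 → 0o4407 (octal)
0o4407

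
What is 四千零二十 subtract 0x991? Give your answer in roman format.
Convert 四千零二十 (Chinese numeral) → 4×1000 + 2×10 = 4020 (decimal)
Convert 0x991 (hexadecimal) → 9×256 + 9×16 + 1 = 2449 (decimal)
Compute 4020 - 2449 = 1571
Convert 1571 (decimal) → 1571 = 1000 + 500 + 50 + 10 + 10 + 1 → MDLXXI (Roman numeral)
MDLXXI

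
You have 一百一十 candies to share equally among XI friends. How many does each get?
Convert 一百一十 (Chinese numeral) → 1×100 + 1×10 = 110 (decimal)
Convert XI (Roman numeral) → 10 + 1 = 11 (decimal)
Compute 110 ÷ 11 = 10
10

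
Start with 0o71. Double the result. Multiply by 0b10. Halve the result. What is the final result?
Convert 0o71 (octal) → 7×8 + 1 = 57 (decimal)
Start: 57
57 × 2 = 114
Convert 0b10 (binary) → 2 (decimal)
114 × 2 = 228
228 ÷ 2 = 114
114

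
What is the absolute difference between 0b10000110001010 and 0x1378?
Convert 0b10000110001010 (binary) → 8192 + 256 + 128 + 8 + 2 = 8586 (decimal)
Convert 0x1378 (hexadecimal) → 1×4096 + 3×256 + 7×16 + 8 = 4984 (decimal)
Compute |8586 - 4984| = 3602
3602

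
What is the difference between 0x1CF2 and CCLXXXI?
Convert 0x1CF2 (hexadecimal) → 1×4096 + 12×256 + 15×16 + 2 = 7410 (decimal)
Convert CCLXXXI (Roman numeral) → 100 + 100 + 50 + 10 + 10 + 10 + 1 = 281 (decimal)
Difference: |7410 - 281| = 7129
7129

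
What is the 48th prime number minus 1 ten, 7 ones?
The 48th prime number = 223
Convert 1 ten, 7 ones (place-value notation) → 1×10 + 7 = 17 (decimal)
Compute 223 - 17 = 206
206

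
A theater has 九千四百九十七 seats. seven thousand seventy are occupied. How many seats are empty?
Convert 九千四百九十七 (Chinese numeral) → 9×1000 + 4×100 + 9×10 + 7 = 9497 (decimal)
Convert seven thousand seventy (English words) → 7×1000 + 70 = 7070 (decimal)
Compute 9497 - 7070 = 2427
2427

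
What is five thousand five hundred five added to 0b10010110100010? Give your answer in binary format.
Convert five thousand five hundred five (English words) → 5×1000 + 5×100 + 5 = 5505 (decimal)
Convert 0b10010110100010 (binary) → 8192 + 1024 + 256 + 128 + 32 + 2 = 9634 (decimal)
Compute 5505 + 9634 = 15139
Convert 15139 (decimal) → 15139 = 8192 + 4096 + 2048 + 512 + 256 + 32 + 2 + 1 → 0b11101100100011 (binary)
0b11101100100011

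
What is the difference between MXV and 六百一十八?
Convert MXV (Roman numeral) → 1000 + 10 + 5 = 1015 (decimal)
Convert 六百一十八 (Chinese numeral) → 6×100 + 1×10 + 8 = 618 (decimal)
Difference: |1015 - 618| = 397
397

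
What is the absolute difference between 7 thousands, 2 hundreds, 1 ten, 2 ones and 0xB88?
Convert 7 thousands, 2 hundreds, 1 ten, 2 ones (place-value notation) → 7×1000 + 2×100 + 1×10 + 2 = 7212 (decimal)
Convert 0xB88 (hexadecimal) → 11×256 + 8×16 + 8 = 2952 (decimal)
Compute |7212 - 2952| = 4260
4260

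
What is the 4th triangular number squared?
The 4th triangular number = 4×5/2 = 10
Compute 10² = 10 × 10 = 100
100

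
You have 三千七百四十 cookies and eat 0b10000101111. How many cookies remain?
Convert 三千七百四十 (Chinese numeral) → 3×1000 + 7×100 + 4×10 = 3740 (decimal)
Convert 0b10000101111 (binary) → 1024 + 32 + 8 + 4 + 2 + 1 = 1071 (decimal)
Compute 3740 - 1071 = 2669
2669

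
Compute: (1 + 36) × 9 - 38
Parentheses first: 1 + 36 = 37
Multiply: 37 × 9 = 333
Subtract: 333 - 38 = 295
295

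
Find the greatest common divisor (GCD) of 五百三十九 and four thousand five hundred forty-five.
Convert 五百三十九 (Chinese numeral) → 5×100 + 3×10 + 9 = 539 (decimal)
Convert four thousand five hundred forty-five (English words) → 4×1000 + 5×100 + 45 = 4545 (decimal)
Compute gcd(539, 4545) = 1
1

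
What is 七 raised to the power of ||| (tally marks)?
Convert 七 (Chinese numeral) → 7 (decimal)
Convert ||| (tally marks) → 3 (decimal)
Compute 7 ^ 3 = 343
343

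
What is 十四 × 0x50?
Convert 十四 (Chinese numeral) → 1×10 + 4 = 14 (decimal)
Convert 0x50 (hexadecimal) → 5×16 = 80 (decimal)
Compute 14 × 80 = 1120
1120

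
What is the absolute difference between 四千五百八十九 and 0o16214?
Convert 四千五百八十九 (Chinese numeral) → 4×1000 + 5×100 + 8×10 + 9 = 4589 (decimal)
Convert 0o16214 (octal) → 1×4096 + 6×512 + 2×64 + 1×8 + 4 = 7308 (decimal)
Compute |4589 - 7308| = 2719
2719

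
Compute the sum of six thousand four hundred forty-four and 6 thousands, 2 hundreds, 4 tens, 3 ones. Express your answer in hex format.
Convert six thousand four hundred forty-four (English words) → 6×1000 + 4×100 + 44 = 6444 (decimal)
Convert 6 thousands, 2 hundreds, 4 tens, 3 ones (place-value notation) → 6×1000 + 2×100 + 4×10 + 3 = 6243 (decimal)
Compute 6444 + 6243 = 12687
Convert 12687 (decimal) → 12687 = 3×4096 + 1×256 + 8×16 + 15 → 0x318F (hexadecimal)
0x318F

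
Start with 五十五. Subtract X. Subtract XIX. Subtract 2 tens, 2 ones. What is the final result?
Convert 五十五 (Chinese numeral) → 5×10 + 5 = 55 (decimal)
Start: 55
Convert X (Roman numeral) → 10 (decimal)
55 - 10 = 45
Convert XIX (Roman numeral) → 10 + 9 = 19 (decimal)
45 - 19 = 26
Convert 2 tens, 2 ones (place-value notation) → 2×10 + 2 = 22 (decimal)
26 - 22 = 4
4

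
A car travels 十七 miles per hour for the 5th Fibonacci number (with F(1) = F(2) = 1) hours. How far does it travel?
Convert 十七 (Chinese numeral) → 1×10 + 7 = 17 (decimal)
Convert the 5th Fibonacci number (with F(1) = F(2) = 1) (Fibonacci index) → 1, 1, 2, 3, 5 → 5 (decimal)
Compute 17 × 5 = 85
85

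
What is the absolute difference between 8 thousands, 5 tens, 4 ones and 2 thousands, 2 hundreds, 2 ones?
Convert 8 thousands, 5 tens, 4 ones (place-value notation) → 8×1000 + 5×10 + 4 = 8054 (decimal)
Convert 2 thousands, 2 hundreds, 2 ones (place-value notation) → 2×1000 + 2×100 + 2 = 2202 (decimal)
Compute |8054 - 2202| = 5852
5852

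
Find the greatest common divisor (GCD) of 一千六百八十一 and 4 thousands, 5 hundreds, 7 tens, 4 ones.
Convert 一千六百八十一 (Chinese numeral) → 1×1000 + 6×100 + 8×10 + 1 = 1681 (decimal)
Convert 4 thousands, 5 hundreds, 7 tens, 4 ones (place-value notation) → 4×1000 + 5×100 + 7×10 + 4 = 4574 (decimal)
Compute gcd(1681, 4574) = 1
1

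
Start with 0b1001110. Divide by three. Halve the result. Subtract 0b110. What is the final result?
Convert 0b1001110 (binary) → 64 + 8 + 4 + 2 = 78 (decimal)
Start: 78
Convert three (English words) → 3 (decimal)
78 ÷ 3 = 26
26 ÷ 2 = 13
Convert 0b110 (binary) → 4 + 2 = 6 (decimal)
13 - 6 = 7
7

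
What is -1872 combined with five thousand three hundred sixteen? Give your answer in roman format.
Convert five thousand three hundred sixteen (English words) → 5×1000 + 3×100 + 16 = 5316 (decimal)
Compute -1872 + 5316 = 3444
Convert 3444 (decimal) → 3444 = 1000 + 1000 + 1000 + 400 + 40 + 4 → MMMCDXLIV (Roman numeral)
MMMCDXLIV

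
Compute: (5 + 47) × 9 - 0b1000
Convert 0b1000 (binary) → 8 (decimal)
Expression in decimal: (5 + 47) × 9 - 8
Parentheses first: 5 + 47 = 52
Multiply: 52 × 9 = 468
Subtract: 468 - 8 = 460
460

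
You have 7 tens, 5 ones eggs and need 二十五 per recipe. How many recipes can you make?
Convert 7 tens, 5 ones (place-value notation) → 7×10 + 5 = 75 (decimal)
Convert 二十五 (Chinese numeral) → 2×10 + 5 = 25 (decimal)
Compute 75 ÷ 25 = 3
3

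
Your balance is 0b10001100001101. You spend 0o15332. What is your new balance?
Convert 0b10001100001101 (binary) → 8192 + 512 + 256 + 8 + 4 + 1 = 8973 (decimal)
Convert 0o15332 (octal) → 1×4096 + 5×512 + 3×64 + 3×8 + 2 = 6874 (decimal)
Compute 8973 - 6874 = 2099
2099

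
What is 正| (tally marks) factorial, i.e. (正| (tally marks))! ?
Convert 正| (tally marks) → 5 + 1 = 6 (decimal)
Compute 6! = 720
720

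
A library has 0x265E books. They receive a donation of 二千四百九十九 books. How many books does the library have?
Convert 0x265E (hexadecimal) → 2×4096 + 6×256 + 5×16 + 14 = 9822 (decimal)
Convert 二千四百九十九 (Chinese numeral) → 2×1000 + 4×100 + 9×10 + 9 = 2499 (decimal)
Compute 9822 + 2499 = 12321
12321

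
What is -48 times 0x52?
Convert 0x52 (hexadecimal) → 5×16 + 2 = 82 (decimal)
Compute -48 × 82 = -3936
-3936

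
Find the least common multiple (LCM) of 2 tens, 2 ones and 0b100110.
Convert 2 tens, 2 ones (place-value notation) → 2×10 + 2 = 22 (decimal)
Convert 0b100110 (binary) → 32 + 4 + 2 = 38 (decimal)
Compute lcm(22, 38) = 418
418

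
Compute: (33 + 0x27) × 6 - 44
Convert 0x27 (hexadecimal) → 2×16 + 7 = 39 (decimal)
Expression in decimal: (33 + 39) × 6 - 44
Parentheses first: 33 + 39 = 72
Multiply: 72 × 6 = 432
Subtract: 432 - 44 = 388
388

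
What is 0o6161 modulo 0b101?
Convert 0o6161 (octal) → 6×512 + 1×64 + 6×8 + 1 = 3185 (decimal)
Convert 0b101 (binary) → 4 + 1 = 5 (decimal)
Compute 3185 mod 5 = 0
0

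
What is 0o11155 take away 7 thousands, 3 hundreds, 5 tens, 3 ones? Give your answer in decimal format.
Convert 0o11155 (octal) → 1×4096 + 1×512 + 1×64 + 5×8 + 5 = 4717 (decimal)
Convert 7 thousands, 3 hundreds, 5 tens, 3 ones (place-value notation) → 7×1000 + 3×100 + 5×10 + 3 = 7353 (decimal)
Compute 4717 - 7353 = -2636
-2636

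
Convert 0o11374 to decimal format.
Convert 0o11374 (octal) → 1×4096 + 1×512 + 3×64 + 7×8 + 4 = 4860 (decimal)
4860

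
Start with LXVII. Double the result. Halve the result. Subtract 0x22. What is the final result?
Convert LXVII (Roman numeral) → 50 + 10 + 5 + 1 + 1 = 67 (decimal)
Start: 67
67 × 2 = 134
134 ÷ 2 = 67
Convert 0x22 (hexadecimal) → 2×16 + 2 = 34 (decimal)
67 - 34 = 33
33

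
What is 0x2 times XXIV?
Convert 0x2 (hexadecimal) → 2 (decimal)
Convert XXIV (Roman numeral) → 10 + 10 + 4 = 24 (decimal)
Compute 2 × 24 = 48
48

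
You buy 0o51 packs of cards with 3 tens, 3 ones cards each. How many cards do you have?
Convert 3 tens, 3 ones (place-value notation) → 3×10 + 3 = 33 (decimal)
Convert 0o51 (octal) → 5×8 + 1 = 41 (decimal)
Compute 33 × 41 = 1353
1353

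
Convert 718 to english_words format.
Convert 718 (decimal) → 718 = 7×100 + 18 → seven hundred eighteen (English words)
seven hundred eighteen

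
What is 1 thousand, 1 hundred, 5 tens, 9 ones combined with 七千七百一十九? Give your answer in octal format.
Convert 1 thousand, 1 hundred, 5 tens, 9 ones (place-value notation) → 1×1000 + 1×100 + 5×10 + 9 = 1159 (decimal)
Convert 七千七百一十九 (Chinese numeral) → 7×1000 + 7×100 + 1×10 + 9 = 7719 (decimal)
Compute 1159 + 7719 = 8878
Convert 8878 (decimal) → 8878 = 2×4096 + 1×512 + 2×64 + 5×8 + 6 → 0o21256 (octal)
0o21256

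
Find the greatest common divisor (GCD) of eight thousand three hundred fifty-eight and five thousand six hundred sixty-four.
Convert eight thousand three hundred fifty-eight (English words) → 8×1000 + 3×100 + 58 = 8358 (decimal)
Convert five thousand six hundred sixty-four (English words) → 5×1000 + 6×100 + 64 = 5664 (decimal)
Compute gcd(8358, 5664) = 6
6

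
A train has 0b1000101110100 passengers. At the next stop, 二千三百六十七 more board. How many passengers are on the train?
Convert 0b1000101110100 (binary) → 4096 + 256 + 64 + 32 + 16 + 4 = 4468 (decimal)
Convert 二千三百六十七 (Chinese numeral) → 2×1000 + 3×100 + 6×10 + 7 = 2367 (decimal)
Compute 4468 + 2367 = 6835
6835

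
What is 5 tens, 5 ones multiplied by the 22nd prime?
Convert 5 tens, 5 ones (place-value notation) → 5×10 + 5 = 55 (decimal)
Convert the 22nd prime (prime index) → 79 (decimal)
Compute 55 × 79 = 4345
4345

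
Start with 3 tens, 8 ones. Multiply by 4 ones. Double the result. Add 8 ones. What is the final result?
Convert 3 tens, 8 ones (place-value notation) → 3×10 + 8 = 38 (decimal)
Start: 38
Convert 4 ones (place-value notation) → 4 (decimal)
38 × 4 = 152
152 × 2 = 304
Convert 8 ones (place-value notation) → 8 (decimal)
304 + 8 = 312
312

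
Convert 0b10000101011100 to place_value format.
Convert 0b10000101011100 (binary) → 8192 + 256 + 64 + 16 + 8 + 4 = 8540 (decimal)
Convert 8540 (decimal) → 8540 = 8×1000 + 5×100 + 4×10 → 8 thousands, 5 hundreds, 4 tens (place-value notation)
8 thousands, 5 hundreds, 4 tens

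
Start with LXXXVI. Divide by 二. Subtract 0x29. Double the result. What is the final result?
Convert LXXXVI (Roman numeral) → 50 + 10 + 10 + 10 + 5 + 1 = 86 (decimal)
Start: 86
Convert 二 (Chinese numeral) → 2 (decimal)
86 ÷ 2 = 43
Convert 0x29 (hexadecimal) → 2×16 + 9 = 41 (decimal)
43 - 41 = 2
2 × 2 = 4
4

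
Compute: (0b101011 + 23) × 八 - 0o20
Convert 0b101011 (binary) → 32 + 8 + 2 + 1 = 43 (decimal)
Convert 八 (Chinese numeral) → 8 (decimal)
Convert 0o20 (octal) → 2×8 = 16 (decimal)
Expression in decimal: (43 + 23) × 8 - 16
Parentheses first: 43 + 23 = 66
Multiply: 66 × 8 = 528
Subtract: 528 - 16 = 512
512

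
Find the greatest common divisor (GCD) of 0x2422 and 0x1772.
Convert 0x2422 (hexadecimal) → 2×4096 + 4×256 + 2×16 + 2 = 9250 (decimal)
Convert 0x1772 (hexadecimal) → 1×4096 + 7×256 + 7×16 + 2 = 6002 (decimal)
Compute gcd(9250, 6002) = 2
2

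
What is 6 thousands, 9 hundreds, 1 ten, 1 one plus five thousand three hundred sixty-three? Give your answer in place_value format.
Convert 6 thousands, 9 hundreds, 1 ten, 1 one (place-value notation) → 6×1000 + 9×100 + 1×10 + 1 = 6911 (decimal)
Convert five thousand three hundred sixty-three (English words) → 5×1000 + 3×100 + 63 = 5363 (decimal)
Compute 6911 + 5363 = 12274
Convert 12274 (decimal) → 12274 = 12×1000 + 2×100 + 7×10 + 4 → 12 thousands, 2 hundreds, 7 tens, 4 ones (place-value notation)
12 thousands, 2 hundreds, 7 tens, 4 ones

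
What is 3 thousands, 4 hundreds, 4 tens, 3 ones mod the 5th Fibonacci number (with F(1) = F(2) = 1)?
Convert 3 thousands, 4 hundreds, 4 tens, 3 ones (place-value notation) → 3×1000 + 4×100 + 4×10 + 3 = 3443 (decimal)
Convert the 5th Fibonacci number (with F(1) = F(2) = 1) (Fibonacci index) → 1, 1, 2, 3, 5 → 5 (decimal)
Compute 3443 mod 5 = 3
3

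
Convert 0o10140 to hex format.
Convert 0o10140 (octal) → 1×4096 + 1×64 + 4×8 = 4192 (decimal)
Convert 4192 (decimal) → 4192 = 1×4096 + 6×16 → 0x1060 (hexadecimal)
0x1060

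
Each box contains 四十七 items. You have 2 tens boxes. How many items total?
Convert 四十七 (Chinese numeral) → 4×10 + 7 = 47 (decimal)
Convert 2 tens (place-value notation) → 2×10 = 20 (decimal)
Compute 47 × 20 = 940
940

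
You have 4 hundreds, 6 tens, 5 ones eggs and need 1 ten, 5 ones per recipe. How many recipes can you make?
Convert 4 hundreds, 6 tens, 5 ones (place-value notation) → 4×100 + 6×10 + 5 = 465 (decimal)
Convert 1 ten, 5 ones (place-value notation) → 1×10 + 5 = 15 (decimal)
Compute 465 ÷ 15 = 31
31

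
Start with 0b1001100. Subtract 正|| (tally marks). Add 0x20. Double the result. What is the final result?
Convert 0b1001100 (binary) → 64 + 8 + 4 = 76 (decimal)
Start: 76
Convert 正|| (tally marks) → 5 + 2 = 7 (decimal)
76 - 7 = 69
Convert 0x20 (hexadecimal) → 2×16 = 32 (decimal)
69 + 32 = 101
101 × 2 = 202
202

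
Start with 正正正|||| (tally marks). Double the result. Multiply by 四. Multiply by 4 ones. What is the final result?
Convert 正正正|||| (tally marks) → 5 + 5 + 5 + 4 = 19 (decimal)
Start: 19
19 × 2 = 38
Convert 四 (Chinese numeral) → 4 (decimal)
38 × 4 = 152
Convert 4 ones (place-value notation) → 4 (decimal)
152 × 4 = 608
608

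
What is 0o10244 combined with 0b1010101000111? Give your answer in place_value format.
Convert 0o10244 (octal) → 1×4096 + 2×64 + 4×8 + 4 = 4260 (decimal)
Convert 0b1010101000111 (binary) → 4096 + 1024 + 256 + 64 + 4 + 2 + 1 = 5447 (decimal)
Compute 4260 + 5447 = 9707
Convert 9707 (decimal) → 9707 = 9×1000 + 7×100 + 7 → 9 thousands, 7 hundreds, 7 ones (place-value notation)
9 thousands, 7 hundreds, 7 ones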